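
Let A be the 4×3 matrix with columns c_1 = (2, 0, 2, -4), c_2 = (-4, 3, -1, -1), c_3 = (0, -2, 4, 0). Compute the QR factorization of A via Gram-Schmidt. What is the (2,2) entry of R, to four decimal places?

r_{22} = 5.0498

c_1 = (2, 0, 2, -4); ‖c_1‖ = 4.8990, so q_1 = (0.4082, 0.0000, 0.4082, -0.8165).
q_1·c_2 = 0.4082·(-4) + 0.0000·3 + 0.4082·(-1) + (-0.8165)·(-1) = -1.2247.
u_2 = c_2 + 1.2247·q_1 = (-3.5000, 3.0000, -0.5000, -2.0000).
r_{22} = ‖u_2‖ = 5.0498.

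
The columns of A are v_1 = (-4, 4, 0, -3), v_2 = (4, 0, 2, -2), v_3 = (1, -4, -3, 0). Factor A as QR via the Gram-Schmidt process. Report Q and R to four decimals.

v_1 = (-4, 4, 0, -3); ‖v_1‖ = 6.4031, so q_1 = (-0.6247, 0.6247, 0.0000, -0.4685).
q_1·v_2 = (-0.6247)·4 + 0.6247·0 + 0.0000·2 + (-0.4685)·(-2) = -1.5617.
u_2 = v_2 + 1.5617·q_1 = (3.0244, 0.9756, 2.0000, -2.7317).
‖u_2‖ = 4.6434, so q_2 = (0.6513, 0.2101, 0.4307, -0.5883).
q_1·v_3 = (-0.6247)·1 + 0.6247·(-4) + 0.0000·(-3) + (-0.4685)·0 = -3.1235; q_2·v_3 = 0.6513·1 + 0.2101·(-4) + 0.4307·(-3) + (-0.5883)·0 = -1.4813.
u_3 = v_3 + 3.1235·q_1 + 1.4813·q_2 = (0.0136, -1.7376, -2.3620, -2.3348).
‖u_3‖ = 3.7483, so q_3 = (0.0036, -0.4636, -0.6301, -0.6229).

Q = [[-0.6247, 0.6513, 0.0036], [0.6247, 0.2101, -0.4636], [0.0000, 0.4307, -0.6301], [-0.4685, -0.5883, -0.6229]], R = [[6.4031, -1.5617, -3.1235], [0.0000, 4.6434, -1.4813], [0.0000, 0.0000, 3.7483]]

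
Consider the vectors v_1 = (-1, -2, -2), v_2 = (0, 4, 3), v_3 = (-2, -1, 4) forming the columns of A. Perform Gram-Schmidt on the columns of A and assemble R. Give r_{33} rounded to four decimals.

r_{33} = 4.2710

v_1 = (-1, -2, -2); ‖v_1‖ = 3.0000, so e_1 = (-0.3333, -0.6667, -0.6667).
e_1·v_2 = (-0.3333)·0 + (-0.6667)·4 + (-0.6667)·3 = -4.6667.
u_2 = v_2 + 4.6667·e_1 = (-1.5556, 0.8889, -0.1111).
‖u_2‖ = 1.7951, so e_2 = (-0.8666, 0.4952, -0.0619).
e_1·v_3 = (-0.3333)·(-2) + (-0.6667)·(-1) + (-0.6667)·4 = -1.3333; e_2·v_3 = (-0.8666)·(-2) + 0.4952·(-1) + (-0.0619)·4 = 0.9904.
u_3 = v_3 + 1.3333·e_1 − 0.9904·e_2 = (-1.5862, -2.3793, 3.1724).
r_{33} = ‖u_3‖ = 4.2710.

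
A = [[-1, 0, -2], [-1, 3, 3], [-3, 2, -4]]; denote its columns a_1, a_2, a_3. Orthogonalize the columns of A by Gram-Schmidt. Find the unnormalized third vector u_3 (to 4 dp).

u_3 = (0.4516, 0.1290, -0.1935)

q_1 = a_1/‖a_1‖ = (-1, -1, -3)/3.3166 = (-0.3015, -0.3015, -0.9045).
r_{12} = q_1·a_2 = -2.7136.
u_2 = a_2 + 2.7136·q_1 = (-0.8182, 2.1818, -0.4545).
‖u_2‖ = 2.3741, so q_2 = (-0.3446, 0.9190, -0.1915).
r_{13} = q_1·a_3 = 3.3166; r_{23} = q_2·a_3 = 4.2121.
u_3 = a_3 − 3.3166·q_1 − 4.2121·q_2 = (0.4516, 0.1290, -0.1935).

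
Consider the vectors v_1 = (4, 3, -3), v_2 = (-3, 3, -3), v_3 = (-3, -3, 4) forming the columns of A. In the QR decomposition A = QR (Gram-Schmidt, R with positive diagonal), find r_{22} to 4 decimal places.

v_1 = (4, 3, -3); ‖v_1‖ = 5.8310, so e_1 = (0.6860, 0.5145, -0.5145).
e_1·v_2 = 0.6860·(-3) + 0.5145·3 + (-0.5145)·(-3) = 1.0290.
u_2 = v_2 − 1.0290·e_1 = (-3.7059, 2.4706, -2.4706).
r_{22} = ‖u_2‖ = 5.0932.

r_{22} = 5.0932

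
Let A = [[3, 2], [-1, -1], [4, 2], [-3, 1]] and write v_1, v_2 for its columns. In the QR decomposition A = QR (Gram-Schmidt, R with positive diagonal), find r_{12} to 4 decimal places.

r_{12} = 2.0284

v_1 = (3, -1, 4, -3); ‖v_1‖ = 5.9161, so q_1 = (0.5071, -0.1690, 0.6761, -0.5071).
r_{12} = q_1·v_2 = 2.0284.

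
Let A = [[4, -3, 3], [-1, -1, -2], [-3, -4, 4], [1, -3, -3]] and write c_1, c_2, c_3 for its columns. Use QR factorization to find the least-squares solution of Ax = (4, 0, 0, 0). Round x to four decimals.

x = (0.5867, -0.2074, 0.2548)

c_1 = (4, -1, -3, 1); ‖c_1‖ = 5.1962, so q_1 = (0.7698, -0.1925, -0.5774, 0.1925).
q_1·c_2 = 0.7698·(-3) + (-0.1925)·(-1) + (-0.5774)·(-4) + 0.1925·(-3) = -0.3849.
u_2 = c_2 + 0.3849·q_1 = (-2.7037, -1.0741, -4.2222, -2.9259).
‖u_2‖ = 5.9035, so q_2 = (-0.4580, -0.1819, -0.7152, -0.4956).
q_1·c_3 = 0.7698·3 + (-0.1925)·(-2) + (-0.5774)·4 + 0.1925·(-3) = -0.1925; q_2·c_3 = (-0.4580)·3 + (-0.1819)·(-2) + (-0.7152)·4 + (-0.4956)·(-3) = -2.3840.
u_3 = c_3 + 0.1925·q_1 + 2.3840·q_2 = (2.0563, -2.4708, 2.1838, -4.1445).
‖u_3‖ = 5.6815, so q_3 = (0.3619, -0.4349, 0.3844, -0.7295).
Qᵀb = (3.0792, -1.8319, 1.4477).
Back-substitute: x_3 = 1.4477/5.6815 = 0.2548.
x_2 = (-1.8319 + 2.3840·0.2548)/5.9035 = -0.2074.
x_1 = (3.0792 + 0.3849·(-0.2074) + 0.1925·0.2548)/5.1962 = 0.5867.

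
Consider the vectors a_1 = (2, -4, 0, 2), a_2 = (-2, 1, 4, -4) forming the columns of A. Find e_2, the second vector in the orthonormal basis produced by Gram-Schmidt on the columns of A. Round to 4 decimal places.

a_1 = (2, -4, 0, 2); ‖a_1‖ = 4.8990, so e_1 = (0.4082, -0.8165, 0.0000, 0.4082).
e_1·a_2 = 0.4082·(-2) + (-0.8165)·1 + 0.0000·4 + 0.4082·(-4) = -3.2660.
u_2 = a_2 + 3.2660·e_1 = (-0.6667, -1.6667, 4.0000, -2.6667).
‖u_2‖ = 5.1316, so e_2 = (-0.1299, -0.3248, 0.7795, -0.5197).

e_2 = (-0.1299, -0.3248, 0.7795, -0.5197)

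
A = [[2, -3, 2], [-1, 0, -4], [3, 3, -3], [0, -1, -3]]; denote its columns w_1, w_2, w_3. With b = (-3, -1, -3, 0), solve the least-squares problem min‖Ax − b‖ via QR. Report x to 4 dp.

x = (-1.0523, 0.3310, 0.2611)

w_1 = (2, -1, 3, 0); ‖w_1‖ = 3.7417, so q_1 = (0.5345, -0.2673, 0.8018, 0.0000).
q_1·w_2 = 0.5345·(-3) + (-0.2673)·0 + 0.8018·3 + 0.0000·(-1) = 0.8018.
u_2 = w_2 − 0.8018·q_1 = (-3.4286, 0.2143, 2.3571, -1.0000).
‖u_2‖ = 4.2845, so q_2 = (-0.8002, 0.0500, 0.5502, -0.2334).
q_1·w_3 = 0.5345·2 + (-0.2673)·(-4) + 0.8018·(-3) + 0.0000·(-3) = -0.2673; q_2·w_3 = (-0.8002)·2 + 0.0500·(-4) + 0.5502·(-3) + (-0.2334)·(-3) = -2.7508.
u_3 = w_3 + 0.2673·q_1 + 2.7508·q_2 = (-0.0584, -3.9339, -1.2724, -3.6420).
‖u_3‖ = 5.5102, so q_3 = (-0.0106, -0.7139, -0.2309, -0.6610).
Qᵀb = (-3.7417, 0.7002, 1.4384).
Back-substitute: x_3 = 1.4384/5.5102 = 0.2611.
x_2 = (0.7002 + 2.7508·0.2611)/4.2845 = 0.3310.
x_1 = (-3.7417 − 0.8018·0.3310 + 0.2673·0.2611)/3.7417 = -1.0523.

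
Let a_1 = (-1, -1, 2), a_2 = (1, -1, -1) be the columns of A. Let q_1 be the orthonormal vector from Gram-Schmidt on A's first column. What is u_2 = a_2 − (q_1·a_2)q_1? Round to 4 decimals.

u_2 = (0.6667, -1.3333, -0.3333)

a_1 = (-1, -1, 2); ‖a_1‖ = 2.4495, so q_1 = (-0.4082, -0.4082, 0.8165).
q_1·a_2 = (-0.4082)·1 + (-0.4082)·(-1) + 0.8165·(-1) = -0.8165.
u_2 = a_2 + 0.8165·q_1 = (0.6667, -1.3333, -0.3333).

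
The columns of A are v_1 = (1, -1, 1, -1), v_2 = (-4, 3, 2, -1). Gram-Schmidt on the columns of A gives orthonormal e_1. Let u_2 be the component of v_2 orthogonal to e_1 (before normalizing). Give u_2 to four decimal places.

u_2 = (-3.0000, 2.0000, 3.0000, -2.0000)

e_1 = v_1/‖v_1‖ = (1, -1, 1, -1)/2.0000 = (0.5000, -0.5000, 0.5000, -0.5000).
r_{12} = e_1·v_2 = -2.0000.
u_2 = v_2 + 2.0000·e_1 = (-3.0000, 2.0000, 3.0000, -2.0000).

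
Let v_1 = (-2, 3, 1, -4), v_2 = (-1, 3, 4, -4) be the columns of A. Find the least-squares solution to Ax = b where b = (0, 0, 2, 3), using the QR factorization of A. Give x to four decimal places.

x = (-0.9900, 0.6355)

v_1 = (-2, 3, 1, -4); ‖v_1‖ = 5.4772, so e_1 = (-0.3651, 0.5477, 0.1826, -0.7303).
e_1·v_2 = (-0.3651)·(-1) + 0.5477·3 + 0.1826·4 + (-0.7303)·(-4) = 5.6598.
u_2 = v_2 − 5.6598·e_1 = (1.0667, -0.1000, 2.9667, 0.1333).
‖u_2‖ = 3.1570, so e_2 = (0.3379, -0.0317, 0.9397, 0.0422).
Qᵀb = (-1.8257, 2.0061).
Back-substitute: x_2 = 2.0061/3.1570 = 0.6355.
x_1 = (-1.8257 − 5.6598·0.6355)/5.4772 = -0.9900.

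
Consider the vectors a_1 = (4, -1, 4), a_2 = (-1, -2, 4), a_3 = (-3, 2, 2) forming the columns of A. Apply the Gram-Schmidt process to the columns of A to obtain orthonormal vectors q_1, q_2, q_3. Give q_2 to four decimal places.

a_1 = (4, -1, 4); ‖a_1‖ = 5.7446, so q_1 = (0.6963, -0.1741, 0.6963).
q_1·a_2 = 0.6963·(-1) + (-0.1741)·(-2) + 0.6963·4 = 2.4371.
u_2 = a_2 − 2.4371·q_1 = (-2.6970, -1.5758, 2.3030).
‖u_2‖ = 3.8808, so q_2 = (-0.6950, -0.4060, 0.5934).

q_2 = (-0.6950, -0.4060, 0.5934)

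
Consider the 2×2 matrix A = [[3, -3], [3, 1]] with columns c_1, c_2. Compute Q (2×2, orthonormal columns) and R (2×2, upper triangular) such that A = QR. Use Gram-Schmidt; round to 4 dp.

Q = [[0.7071, -0.7071], [0.7071, 0.7071]], R = [[4.2426, -1.4142], [0.0000, 2.8284]]

e_1 = c_1/‖c_1‖ = (3, 3)/4.2426 = (0.7071, 0.7071).
r_{12} = e_1·c_2 = -1.4142.
u_2 = c_2 + 1.4142·e_1 = (-2.0000, 2.0000).
‖u_2‖ = 2.8284, so e_2 = (-0.7071, 0.7071).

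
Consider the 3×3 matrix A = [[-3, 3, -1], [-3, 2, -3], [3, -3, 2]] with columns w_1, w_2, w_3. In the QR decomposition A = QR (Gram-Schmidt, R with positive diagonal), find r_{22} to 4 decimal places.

w_1 = (-3, -3, 3); ‖w_1‖ = 5.1962, so e_1 = (-0.5774, -0.5774, 0.5774).
e_1·w_2 = (-0.5774)·3 + (-0.5774)·2 + 0.5774·(-3) = -4.6188.
u_2 = w_2 + 4.6188·e_1 = (0.3333, -0.6667, -0.3333).
r_{22} = ‖u_2‖ = 0.8165.

r_{22} = 0.8165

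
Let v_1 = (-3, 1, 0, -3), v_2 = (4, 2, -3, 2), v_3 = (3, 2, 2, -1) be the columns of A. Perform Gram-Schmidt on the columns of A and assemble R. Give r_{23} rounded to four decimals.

v_1 = (-3, 1, 0, -3); ‖v_1‖ = 4.3589, so q_1 = (-0.6882, 0.2294, 0.0000, -0.6882).
q_1·v_2 = (-0.6882)·4 + 0.2294·2 + 0.0000·(-3) + (-0.6882)·2 = -3.6707.
u_2 = v_2 + 3.6707·q_1 = (1.4737, 2.8421, -3.0000, -0.5263).
‖u_2‖ = 4.4189, so q_2 = (0.3335, 0.6432, -0.6789, -0.1191).
r_{23} = q_2·v_3 = 1.0481.

r_{23} = 1.0481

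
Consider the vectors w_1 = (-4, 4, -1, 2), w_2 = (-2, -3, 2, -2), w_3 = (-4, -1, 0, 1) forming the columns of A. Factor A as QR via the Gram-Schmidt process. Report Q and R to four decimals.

q_1 = w_1/‖w_1‖ = (-4, 4, -1, 2)/6.0828 = (-0.6576, 0.6576, -0.1644, 0.3288).
r_{12} = q_1·w_2 = -1.6440.
u_2 = w_2 + 1.6440·q_1 = (-3.0811, -1.9189, 1.7297, -1.4595).
‖u_2‖ = 4.2775, so q_2 = (-0.7203, -0.4486, 0.4044, -0.3412).
r_{13} = q_1·w_3 = 2.3016; r_{23} = q_2·w_3 = 2.9886.
u_3 = w_3 − 2.3016·q_1 − 2.9886·q_2 = (-0.3338, -1.1728, -0.8301, 1.2629).
‖u_3‖ = 1.9419, so q_3 = (-0.1719, -0.6039, -0.4275, 0.6503).

Q = [[-0.6576, -0.7203, -0.1719], [0.6576, -0.4486, -0.6039], [-0.1644, 0.4044, -0.4275], [0.3288, -0.3412, 0.6503]], R = [[6.0828, -1.6440, 2.3016], [0.0000, 4.2775, 2.9886], [0.0000, 0.0000, 1.9419]]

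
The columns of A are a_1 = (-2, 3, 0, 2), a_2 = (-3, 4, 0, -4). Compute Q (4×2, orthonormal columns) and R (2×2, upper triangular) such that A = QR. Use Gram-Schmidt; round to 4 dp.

Q = [[-0.4851, -0.3077], [0.7276, 0.3772], [0.0000, 0.0000], [0.4851, -0.8735]], R = [[4.1231, 2.4254], [0.0000, 5.9260]]

a_1 = (-2, 3, 0, 2); ‖a_1‖ = 4.1231, so e_1 = (-0.4851, 0.7276, 0.0000, 0.4851).
e_1·a_2 = (-0.4851)·(-3) + 0.7276·4 + 0.0000·0 + 0.4851·(-4) = 2.4254.
u_2 = a_2 − 2.4254·e_1 = (-1.8235, 2.2353, 0.0000, -5.1765).
‖u_2‖ = 5.9260, so e_2 = (-0.3077, 0.3772, 0.0000, -0.8735).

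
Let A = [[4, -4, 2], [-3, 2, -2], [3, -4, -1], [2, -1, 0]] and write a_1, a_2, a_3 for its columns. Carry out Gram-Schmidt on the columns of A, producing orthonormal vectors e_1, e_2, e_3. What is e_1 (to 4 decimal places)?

e_1 = a_1/‖a_1‖ = (4, -3, 3, 2)/6.1644 = (0.6489, -0.4867, 0.4867, 0.3244).

e_1 = (0.6489, -0.4867, 0.4867, 0.3244)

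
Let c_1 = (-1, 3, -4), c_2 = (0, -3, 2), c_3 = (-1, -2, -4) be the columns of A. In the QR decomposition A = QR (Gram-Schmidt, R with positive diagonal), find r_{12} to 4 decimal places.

c_1 = (-1, 3, -4); ‖c_1‖ = 5.0990, so q_1 = (-0.1961, 0.5883, -0.7845).
r_{12} = q_1·c_2 = -3.3340.

r_{12} = -3.3340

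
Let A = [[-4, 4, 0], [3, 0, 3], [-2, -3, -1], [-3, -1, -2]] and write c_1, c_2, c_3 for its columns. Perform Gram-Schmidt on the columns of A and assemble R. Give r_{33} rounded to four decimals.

r_{33} = 1.9284

q_1 = c_1/‖c_1‖ = (-4, 3, -2, -3)/6.1644 = (-0.6489, 0.4867, -0.3244, -0.4867).
r_{12} = q_1·c_2 = -1.1355.
u_2 = c_2 + 1.1355·q_1 = (3.2632, 0.5526, -3.3684, -1.5526).
‖u_2‖ = 4.9710, so q_2 = (0.6564, 0.1112, -0.6776, -0.3123).
r_{13} = q_1·c_3 = 2.7578; r_{23} = q_2·c_3 = 1.6358.
u_3 = c_3 − 2.7578·q_1 − 1.6358·q_2 = (0.7157, 1.4760, 1.0032, -0.1470).
r_{33} = ‖u_3‖ = 1.9284.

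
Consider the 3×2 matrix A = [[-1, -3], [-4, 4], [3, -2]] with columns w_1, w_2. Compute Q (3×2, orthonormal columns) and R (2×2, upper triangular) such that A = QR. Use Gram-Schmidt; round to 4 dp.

w_1 = (-1, -4, 3); ‖w_1‖ = 5.0990, so q_1 = (-0.1961, -0.7845, 0.5883).
q_1·w_2 = (-0.1961)·(-3) + (-0.7845)·4 + 0.5883·(-2) = -3.7262.
u_2 = w_2 + 3.7262·q_1 = (-3.7308, 1.0769, 0.1923).
‖u_2‖ = 3.8879, so q_2 = (-0.9596, 0.2770, 0.0495).

Q = [[-0.1961, -0.9596], [-0.7845, 0.2770], [0.5883, 0.0495]], R = [[5.0990, -3.7262], [0.0000, 3.8879]]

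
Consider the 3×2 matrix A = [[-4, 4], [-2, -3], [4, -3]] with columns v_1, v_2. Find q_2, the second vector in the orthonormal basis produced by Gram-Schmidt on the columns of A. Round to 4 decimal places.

q_2 = (0.3431, -0.9313, -0.1225)

v_1 = (-4, -2, 4); ‖v_1‖ = 6.0000, so q_1 = (-0.6667, -0.3333, 0.6667).
q_1·v_2 = (-0.6667)·4 + (-0.3333)·(-3) + 0.6667·(-3) = -3.6667.
u_2 = v_2 + 3.6667·q_1 = (1.5556, -4.2222, -0.5556).
‖u_2‖ = 4.5338, so q_2 = (0.3431, -0.9313, -0.1225).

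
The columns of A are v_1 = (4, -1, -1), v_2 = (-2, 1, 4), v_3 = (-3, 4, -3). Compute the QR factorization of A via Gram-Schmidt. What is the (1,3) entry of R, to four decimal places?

e_1 = v_1/‖v_1‖ = (4, -1, -1)/4.2426 = (0.9428, -0.2357, -0.2357).
r_{13} = e_1·v_3 = -3.0641.

r_{13} = -3.0641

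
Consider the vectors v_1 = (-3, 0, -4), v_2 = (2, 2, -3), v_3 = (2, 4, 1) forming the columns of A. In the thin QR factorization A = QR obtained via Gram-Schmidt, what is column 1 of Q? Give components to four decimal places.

q_1 = v_1/‖v_1‖ = (-3, 0, -4)/5.0000 = (-0.6000, 0.0000, -0.8000).

q_1 = (-0.6000, 0.0000, -0.8000)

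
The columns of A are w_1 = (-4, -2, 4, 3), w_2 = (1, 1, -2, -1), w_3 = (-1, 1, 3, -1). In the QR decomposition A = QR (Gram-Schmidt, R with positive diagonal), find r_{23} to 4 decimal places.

r_{23} = -1.1109

e_1 = w_1/‖w_1‖ = (-4, -2, 4, 3)/6.7082 = (-0.5963, -0.2981, 0.5963, 0.4472).
r_{12} = e_1·w_2 = -2.5342.
u_2 = w_2 + 2.5342·e_1 = (-0.5111, 0.2444, -0.4889, 0.1333).
‖u_2‖ = 0.7601, so e_2 = (-0.6724, 0.3216, -0.6432, 0.1754).
r_{23} = e_2·w_3 = -1.1109.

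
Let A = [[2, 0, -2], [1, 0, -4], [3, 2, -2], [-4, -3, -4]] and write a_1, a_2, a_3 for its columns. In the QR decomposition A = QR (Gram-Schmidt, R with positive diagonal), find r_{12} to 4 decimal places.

q_1 = a_1/‖a_1‖ = (2, 1, 3, -4)/5.4772 = (0.3651, 0.1826, 0.5477, -0.7303).
r_{12} = q_1·a_2 = 3.2863.

r_{12} = 3.2863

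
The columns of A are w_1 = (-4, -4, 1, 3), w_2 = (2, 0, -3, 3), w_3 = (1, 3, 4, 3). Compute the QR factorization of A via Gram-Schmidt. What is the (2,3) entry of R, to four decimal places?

w_1 = (-4, -4, 1, 3); ‖w_1‖ = 6.4807, so e_1 = (-0.6172, -0.6172, 0.1543, 0.4629).
e_1·w_2 = (-0.6172)·2 + (-0.6172)·0 + 0.1543·(-3) + 0.4629·3 = -0.3086.
u_2 = w_2 + 0.3086·e_1 = (1.8095, -0.1905, -2.9524, 3.1429).
‖u_2‖ = 4.6803, so e_2 = (0.3866, -0.0407, -0.6308, 0.6715).
r_{23} = e_2·w_3 = -0.2442.

r_{23} = -0.2442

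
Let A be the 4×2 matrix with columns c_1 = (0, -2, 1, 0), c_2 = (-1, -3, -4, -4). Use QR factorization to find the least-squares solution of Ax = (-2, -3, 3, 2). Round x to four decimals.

x = (1.9223, -0.3058)

e_1 = c_1/‖c_1‖ = (0, -2, 1, 0)/2.2361 = (0.0000, -0.8944, 0.4472, 0.0000).
r_{12} = e_1·c_2 = 0.8944.
u_2 = c_2 − 0.8944·e_1 = (-1.0000, -2.2000, -4.4000, -4.0000).
‖u_2‖ = 6.4187, so e_2 = (-0.1558, -0.3427, -0.6855, -0.6232).
Qᵀb = (4.0249, -1.9630).
Back-substitute: x_2 = -1.9630/6.4187 = -0.3058.
x_1 = (4.0249 − 0.8944·(-0.3058))/2.2361 = 1.9223.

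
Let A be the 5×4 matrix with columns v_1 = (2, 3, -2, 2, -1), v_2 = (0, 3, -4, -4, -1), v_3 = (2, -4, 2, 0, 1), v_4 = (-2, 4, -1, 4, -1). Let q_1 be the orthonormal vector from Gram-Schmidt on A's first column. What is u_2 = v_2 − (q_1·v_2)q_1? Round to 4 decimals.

v_1 = (2, 3, -2, 2, -1); ‖v_1‖ = 4.6904, so q_1 = (0.4264, 0.6396, -0.4264, 0.4264, -0.2132).
q_1·v_2 = 0.4264·0 + 0.6396·3 + (-0.4264)·(-4) + 0.4264·(-4) + (-0.2132)·(-1) = 2.1320.
u_2 = v_2 − 2.1320·q_1 = (-0.9091, 1.6364, -3.0909, -4.9091, -0.5455).

u_2 = (-0.9091, 1.6364, -3.0909, -4.9091, -0.5455)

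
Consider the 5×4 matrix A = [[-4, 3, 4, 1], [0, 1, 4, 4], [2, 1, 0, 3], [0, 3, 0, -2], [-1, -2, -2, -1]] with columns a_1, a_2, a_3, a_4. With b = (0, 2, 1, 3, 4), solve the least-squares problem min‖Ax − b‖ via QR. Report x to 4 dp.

q_1 = a_1/‖a_1‖ = (-4, 0, 2, 0, -1)/4.5826 = (-0.8729, 0.0000, 0.4364, 0.0000, -0.2182).
r_{12} = q_1·a_2 = -1.7457.
u_2 = a_2 + 1.7457·q_1 = (1.4762, 1.0000, 1.7619, 3.0000, -2.3810).
‖u_2‖ = 4.5774, so q_2 = (0.3225, 0.2185, 0.3849, 0.6554, -0.5202).
r_{13} = q_1·a_3 = -3.0551; r_{23} = q_2·a_3 = 3.2042.
u_3 = a_3 + 3.0551·q_1 − 3.2042·q_2 = (0.3000, 3.3000, 0.1000, -2.1000, -1.0000).
‖u_3‖ = 4.0497, so q_3 = (0.0741, 0.8149, 0.0247, -0.5186, -0.2469).
r_{14} = q_1·a_4 = 0.6547; r_{24} = q_2·a_4 = 1.5605; r_{34} = q_3·a_4 = 4.6917.
u_4 = a_4 − 0.6547·q_1 − 1.5605·q_2 − 4.6917·q_3 = (0.7206, -0.1641, 1.9978, -0.5898, 1.1131).
‖u_4‖ = 2.4747, so q_4 = (0.2912, -0.0663, 0.8073, -0.2383, 0.4498).
Qᵀb = (-0.4364, 0.7074, -0.8890, 1.7588).
Back-substitute: x_4 = 1.7588/2.4747 = 0.7107.
x_3 = (-0.8890 − 4.6917·0.7107)/4.0497 = -1.0429.
x_2 = (0.7074 − 3.2042·(-1.0429) − 1.5605·0.7107)/4.5774 = 0.6423.
x_1 = (-0.4364 + 1.7457·0.6423 + 3.0551·(-1.0429) − 0.6547·0.7107)/4.5826 = -0.6474.

x = (-0.6474, 0.6423, -1.0429, 0.7107)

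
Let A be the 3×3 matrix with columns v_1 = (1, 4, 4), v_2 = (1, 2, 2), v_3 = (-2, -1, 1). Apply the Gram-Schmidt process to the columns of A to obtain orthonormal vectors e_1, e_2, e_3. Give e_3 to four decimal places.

v_1 = (1, 4, 4); ‖v_1‖ = 5.7446, so e_1 = (0.1741, 0.6963, 0.6963).
e_1·v_2 = 0.1741·1 + 0.6963·2 + 0.6963·2 = 2.9593.
u_2 = v_2 − 2.9593·e_1 = (0.4848, -0.0606, -0.0606).
‖u_2‖ = 0.4924, so e_2 = (0.9847, -0.1231, -0.1231).
e_1·v_3 = 0.1741·(-2) + 0.6963·(-1) + 0.6963·1 = -0.3482; e_2·v_3 = 0.9847·(-2) + (-0.1231)·(-1) + (-0.1231)·1 = -1.9695.
u_3 = v_3 + 0.3482·e_1 + 1.9695·e_2 = (0.0000, -1.0000, 1.0000).
‖u_3‖ = 1.4142, so e_3 = (0.0000, -0.7071, 0.7071).

e_3 = (0.0000, -0.7071, 0.7071)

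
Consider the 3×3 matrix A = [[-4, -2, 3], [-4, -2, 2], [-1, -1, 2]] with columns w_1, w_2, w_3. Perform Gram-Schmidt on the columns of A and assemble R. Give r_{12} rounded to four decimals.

r_{12} = 2.9593

q_1 = w_1/‖w_1‖ = (-4, -4, -1)/5.7446 = (-0.6963, -0.6963, -0.1741).
r_{12} = q_1·w_2 = 2.9593.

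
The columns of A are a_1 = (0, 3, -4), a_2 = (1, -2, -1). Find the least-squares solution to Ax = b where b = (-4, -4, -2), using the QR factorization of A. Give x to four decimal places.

x = (-0.0822, 0.9726)

e_1 = a_1/‖a_1‖ = (0, 3, -4)/5.0000 = (0.0000, 0.6000, -0.8000).
r_{12} = e_1·a_2 = -0.4000.
u_2 = a_2 + 0.4000·e_1 = (1.0000, -1.7600, -1.3200).
‖u_2‖ = 2.4166, so e_2 = (0.4138, -0.7283, -0.5462).
Qᵀb = (-0.8000, 2.3504).
Back-substitute: x_2 = 2.3504/2.4166 = 0.9726.
x_1 = (-0.8000 + 0.4000·0.9726)/5.0000 = -0.0822.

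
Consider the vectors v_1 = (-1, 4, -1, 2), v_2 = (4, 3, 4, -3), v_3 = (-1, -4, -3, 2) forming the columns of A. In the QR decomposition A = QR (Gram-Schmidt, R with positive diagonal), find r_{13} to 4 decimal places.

e_1 = v_1/‖v_1‖ = (-1, 4, -1, 2)/4.6904 = (-0.2132, 0.8528, -0.2132, 0.4264).
r_{13} = e_1·v_3 = -1.7056.

r_{13} = -1.7056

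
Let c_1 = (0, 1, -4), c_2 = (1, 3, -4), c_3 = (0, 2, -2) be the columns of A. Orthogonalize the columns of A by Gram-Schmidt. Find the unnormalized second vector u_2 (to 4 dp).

u_2 = (1.0000, 1.8824, 0.4706)

e_1 = c_1/‖c_1‖ = (0, 1, -4)/4.1231 = (0.0000, 0.2425, -0.9701).
r_{12} = e_1·c_2 = 4.6082.
u_2 = c_2 − 4.6082·e_1 = (1.0000, 1.8824, 0.4706).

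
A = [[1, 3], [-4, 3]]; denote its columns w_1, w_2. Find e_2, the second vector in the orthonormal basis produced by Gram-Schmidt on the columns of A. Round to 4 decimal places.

e_1 = w_1/‖w_1‖ = (1, -4)/4.1231 = (0.2425, -0.9701).
r_{12} = e_1·w_2 = -2.1828.
u_2 = w_2 + 2.1828·e_1 = (3.5294, 0.8824).
‖u_2‖ = 3.6380, so e_2 = (0.9701, 0.2425).

e_2 = (0.9701, 0.2425)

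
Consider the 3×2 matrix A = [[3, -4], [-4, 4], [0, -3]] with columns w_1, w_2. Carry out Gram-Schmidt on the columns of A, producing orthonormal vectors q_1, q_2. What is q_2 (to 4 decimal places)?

w_1 = (3, -4, 0); ‖w_1‖ = 5.0000, so q_1 = (0.6000, -0.8000, 0.0000).
q_1·w_2 = 0.6000·(-4) + (-0.8000)·4 + 0.0000·(-3) = -5.6000.
u_2 = w_2 + 5.6000·q_1 = (-0.6400, -0.4800, -3.0000).
‖u_2‖ = 3.1048, so q_2 = (-0.2061, -0.1546, -0.9662).

q_2 = (-0.2061, -0.1546, -0.9662)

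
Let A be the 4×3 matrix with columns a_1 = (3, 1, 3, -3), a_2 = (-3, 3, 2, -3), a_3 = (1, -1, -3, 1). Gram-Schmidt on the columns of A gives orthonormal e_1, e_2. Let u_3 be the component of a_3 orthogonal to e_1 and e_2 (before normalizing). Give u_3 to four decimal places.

u_3 = (0.4091, 0.4803, -1.4943, -0.9250)

e_1 = a_1/‖a_1‖ = (3, 1, 3, -3)/5.2915 = (0.5669, 0.1890, 0.5669, -0.5669).
r_{12} = e_1·a_2 = 1.7008.
u_2 = a_2 − 1.7008·e_1 = (-3.9643, 2.6786, 1.0357, -2.0357).
‖u_2‖ = 5.3016, so e_2 = (-0.7478, 0.5052, 0.1954, -0.3840).
r_{13} = e_1·a_3 = -1.8898; r_{23} = e_2·a_3 = -2.2230.
u_3 = a_3 + 1.8898·e_1 + 2.2230·e_2 = (0.4091, 0.4803, -1.4943, -0.9250).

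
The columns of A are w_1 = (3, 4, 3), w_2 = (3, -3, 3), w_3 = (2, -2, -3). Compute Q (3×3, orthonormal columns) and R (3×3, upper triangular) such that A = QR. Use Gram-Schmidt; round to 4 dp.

w_1 = (3, 4, 3); ‖w_1‖ = 5.8310, so q_1 = (0.5145, 0.6860, 0.5145).
q_1·w_2 = 0.5145·3 + 0.6860·(-3) + 0.5145·3 = 1.0290.
u_2 = w_2 − 1.0290·q_1 = (2.4706, -3.7059, 2.4706).
‖u_2‖ = 5.0932, so q_2 = (0.4851, -0.7276, 0.4851).
q_1·w_3 = 0.5145·2 + 0.6860·(-2) + 0.5145·(-3) = -1.8865; q_2·w_3 = 0.4851·2 + (-0.7276)·(-2) + 0.4851·(-3) = 0.9701.
u_3 = w_3 + 1.8865·q_1 − 0.9701·q_2 = (2.5000, 0.0000, -2.5000).
‖u_3‖ = 3.5355, so q_3 = (0.7071, 0.0000, -0.7071).

Q = [[0.5145, 0.4851, 0.7071], [0.6860, -0.7276, 0.0000], [0.5145, 0.4851, -0.7071]], R = [[5.8310, 1.0290, -1.8865], [0.0000, 5.0932, 0.9701], [0.0000, 0.0000, 3.5355]]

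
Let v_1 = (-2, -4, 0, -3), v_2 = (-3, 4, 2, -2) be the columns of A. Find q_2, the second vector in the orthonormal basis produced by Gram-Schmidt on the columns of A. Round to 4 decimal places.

q_2 = (-0.5751, 0.6053, 0.3511, -0.4237)

q_1 = v_1/‖v_1‖ = (-2, -4, 0, -3)/5.3852 = (-0.3714, -0.7428, 0.0000, -0.5571).
r_{12} = q_1·v_2 = -0.7428.
u_2 = v_2 + 0.7428·q_1 = (-3.2759, 3.4483, 2.0000, -2.4138).
‖u_2‖ = 5.6963, so q_2 = (-0.5751, 0.6053, 0.3511, -0.4237).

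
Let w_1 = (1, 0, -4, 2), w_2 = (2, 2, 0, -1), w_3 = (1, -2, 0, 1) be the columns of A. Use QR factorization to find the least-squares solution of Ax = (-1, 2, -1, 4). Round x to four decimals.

q_1 = w_1/‖w_1‖ = (1, 0, -4, 2)/4.5826 = (0.2182, 0.0000, -0.8729, 0.4364).
r_{12} = q_1·w_2 = 0.0000.
u_2 = w_2 + 0.0000·q_1 = (2.0000, 2.0000, 0.0000, -1.0000).
‖u_2‖ = 3.0000, so q_2 = (0.6667, 0.6667, 0.0000, -0.3333).
r_{13} = q_1·w_3 = 0.6547; r_{23} = q_2·w_3 = -1.0000.
u_3 = w_3 − 0.6547·q_1 + 1.0000·q_2 = (1.5238, -1.3333, 0.5714, 0.3810).
‖u_3‖ = 2.1381, so q_3 = (0.7127, -0.6236, 0.2673, 0.1782).
Qᵀb = (2.4004, -0.6667, -1.5145).
Back-substitute: x_3 = -1.5145/2.1381 = -0.7083.
x_2 = (-0.6667 + 1.0000·(-0.7083))/3.0000 = -0.4583.
x_1 = (2.4004 + 0.0000·(-0.4583) − 0.6547·(-0.7083))/4.5826 = 0.6250.

x = (0.6250, -0.4583, -0.7083)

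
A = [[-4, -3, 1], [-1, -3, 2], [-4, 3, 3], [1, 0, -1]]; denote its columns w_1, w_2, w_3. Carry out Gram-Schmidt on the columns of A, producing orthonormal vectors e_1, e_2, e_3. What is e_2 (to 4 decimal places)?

e_1 = w_1/‖w_1‖ = (-4, -1, -4, 1)/5.8310 = (-0.6860, -0.1715, -0.6860, 0.1715).
r_{12} = e_1·w_2 = 0.5145.
u_2 = w_2 − 0.5145·e_1 = (-2.6471, -2.9118, 3.3529, -0.0882).
‖u_2‖ = 5.1706, so e_2 = (-0.5119, -0.5631, 0.6485, -0.0171).

e_2 = (-0.5119, -0.5631, 0.6485, -0.0171)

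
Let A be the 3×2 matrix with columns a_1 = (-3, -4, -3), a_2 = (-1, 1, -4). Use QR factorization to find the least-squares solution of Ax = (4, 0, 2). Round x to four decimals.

x = (-0.3910, -0.4277)

e_1 = a_1/‖a_1‖ = (-3, -4, -3)/5.8310 = (-0.5145, -0.6860, -0.5145).
r_{12} = e_1·a_2 = 1.8865.
u_2 = a_2 − 1.8865·e_1 = (-0.0294, 2.2941, -3.0294).
‖u_2‖ = 3.8002, so e_2 = (-0.0077, 0.6037, -0.7972).
Qᵀb = (-3.0870, -1.6253).
Back-substitute: x_2 = -1.6253/3.8002 = -0.4277.
x_1 = (-3.0870 − 1.8865·(-0.4277))/5.8310 = -0.3910.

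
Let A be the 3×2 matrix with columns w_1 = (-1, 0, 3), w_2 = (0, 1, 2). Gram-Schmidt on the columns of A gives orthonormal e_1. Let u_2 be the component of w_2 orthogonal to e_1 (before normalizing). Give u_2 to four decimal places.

w_1 = (-1, 0, 3); ‖w_1‖ = 3.1623, so e_1 = (-0.3162, 0.0000, 0.9487).
e_1·w_2 = (-0.3162)·0 + 0.0000·1 + 0.9487·2 = 1.8974.
u_2 = w_2 − 1.8974·e_1 = (0.6000, 1.0000, 0.2000).

u_2 = (0.6000, 1.0000, 0.2000)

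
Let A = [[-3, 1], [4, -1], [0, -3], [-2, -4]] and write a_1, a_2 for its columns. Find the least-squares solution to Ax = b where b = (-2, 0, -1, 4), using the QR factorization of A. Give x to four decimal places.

q_1 = a_1/‖a_1‖ = (-3, 4, 0, -2)/5.3852 = (-0.5571, 0.7428, 0.0000, -0.3714).
r_{12} = q_1·a_2 = 0.1857.
u_2 = a_2 − 0.1857·q_1 = (1.1034, -1.1379, -3.0000, -3.9310).
‖u_2‖ = 5.1928, so q_2 = (0.2125, -0.2191, -0.5777, -0.7570).
Qᵀb = (-0.3714, -2.8753).
Back-substitute: x_2 = -2.8753/5.1928 = -0.5537.
x_1 = (-0.3714 − 0.1857·(-0.5537))/5.3852 = -0.0499.

x = (-0.0499, -0.5537)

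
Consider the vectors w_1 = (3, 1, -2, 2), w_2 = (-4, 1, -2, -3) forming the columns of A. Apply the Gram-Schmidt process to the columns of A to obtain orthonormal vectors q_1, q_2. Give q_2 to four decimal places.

q_1 = w_1/‖w_1‖ = (3, 1, -2, 2)/4.2426 = (0.7071, 0.2357, -0.4714, 0.4714).
r_{12} = q_1·w_2 = -3.0641.
u_2 = w_2 + 3.0641·q_1 = (-1.8333, 1.7222, -3.4444, -1.5556).
‖u_2‖ = 4.5399, so q_2 = (-0.4038, 0.3793, -0.7587, -0.3426).

q_2 = (-0.4038, 0.3793, -0.7587, -0.3426)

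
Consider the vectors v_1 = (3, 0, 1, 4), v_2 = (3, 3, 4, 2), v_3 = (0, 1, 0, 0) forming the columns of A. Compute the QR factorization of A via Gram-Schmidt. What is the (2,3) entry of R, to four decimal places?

r_{23} = 0.6541

q_1 = v_1/‖v_1‖ = (3, 0, 1, 4)/5.0990 = (0.5883, 0.0000, 0.1961, 0.7845).
r_{12} = q_1·v_2 = 4.1184.
u_2 = v_2 − 4.1184·q_1 = (0.5769, 3.0000, 3.1923, -1.2308).
‖u_2‖ = 4.5868, so q_2 = (0.1258, 0.6541, 0.6960, -0.2683).
r_{23} = q_2·v_3 = 0.6541.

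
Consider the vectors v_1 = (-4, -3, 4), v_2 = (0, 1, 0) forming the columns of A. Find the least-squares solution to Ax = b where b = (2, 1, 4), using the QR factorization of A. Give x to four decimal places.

q_1 = v_1/‖v_1‖ = (-4, -3, 4)/6.4031 = (-0.6247, -0.4685, 0.6247).
r_{12} = q_1·v_2 = -0.4685.
u_2 = v_2 + 0.4685·q_1 = (-0.2927, 0.7805, 0.2927).
‖u_2‖ = 0.8835, so q_2 = (-0.3313, 0.8835, 0.3313).
Qᵀb = (0.7809, 1.5460).
Back-substitute: x_2 = 1.5460/0.8835 = 1.7500.
x_1 = (0.7809 + 0.4685·1.7500)/6.4031 = 0.2500.

x = (0.2500, 1.7500)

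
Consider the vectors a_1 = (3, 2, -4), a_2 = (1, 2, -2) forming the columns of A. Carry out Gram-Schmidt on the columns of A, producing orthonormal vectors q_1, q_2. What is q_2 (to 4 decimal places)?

q_2 = (-0.4952, 0.8666, 0.0619)

a_1 = (3, 2, -4); ‖a_1‖ = 5.3852, so q_1 = (0.5571, 0.3714, -0.7428).
q_1·a_2 = 0.5571·1 + 0.3714·2 + (-0.7428)·(-2) = 2.7854.
u_2 = a_2 − 2.7854·q_1 = (-0.5517, 0.9655, 0.0690).
‖u_2‖ = 1.1142, so q_2 = (-0.4952, 0.8666, 0.0619).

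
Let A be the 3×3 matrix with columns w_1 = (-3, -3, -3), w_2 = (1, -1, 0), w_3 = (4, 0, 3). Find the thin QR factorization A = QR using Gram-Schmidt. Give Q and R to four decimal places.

Q = [[-0.5774, 0.7071, -0.4082], [-0.5774, -0.7071, -0.4082], [-0.5774, 0.0000, 0.8165]], R = [[5.1962, 0.0000, -4.0415], [0.0000, 1.4142, 2.8284], [0.0000, 0.0000, 0.8165]]

w_1 = (-3, -3, -3); ‖w_1‖ = 5.1962, so e_1 = (-0.5774, -0.5774, -0.5774).
e_1·w_2 = (-0.5774)·1 + (-0.5774)·(-1) + (-0.5774)·0 = 0.0000.
u_2 = w_2 + 0.0000·e_1 = (1.0000, -1.0000, 0.0000).
‖u_2‖ = 1.4142, so e_2 = (0.7071, -0.7071, 0.0000).
e_1·w_3 = (-0.5774)·4 + (-0.5774)·0 + (-0.5774)·3 = -4.0415; e_2·w_3 = 0.7071·4 + (-0.7071)·0 + 0.0000·3 = 2.8284.
u_3 = w_3 + 4.0415·e_1 − 2.8284·e_2 = (-0.3333, -0.3333, 0.6667).
‖u_3‖ = 0.8165, so e_3 = (-0.4082, -0.4082, 0.8165).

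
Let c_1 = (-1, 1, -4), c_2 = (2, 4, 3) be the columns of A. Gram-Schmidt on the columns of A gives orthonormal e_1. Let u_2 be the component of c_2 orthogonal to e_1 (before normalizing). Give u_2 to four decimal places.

c_1 = (-1, 1, -4); ‖c_1‖ = 4.2426, so e_1 = (-0.2357, 0.2357, -0.9428).
e_1·c_2 = (-0.2357)·2 + 0.2357·4 + (-0.9428)·3 = -2.3570.
u_2 = c_2 + 2.3570·e_1 = (1.4444, 4.5556, 0.7778).

u_2 = (1.4444, 4.5556, 0.7778)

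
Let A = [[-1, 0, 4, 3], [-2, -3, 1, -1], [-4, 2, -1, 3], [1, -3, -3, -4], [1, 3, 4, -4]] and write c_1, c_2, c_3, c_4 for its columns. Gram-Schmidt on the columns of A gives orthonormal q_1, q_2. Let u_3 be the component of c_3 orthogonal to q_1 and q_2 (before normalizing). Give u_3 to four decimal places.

u_3 = (4.0014, 2.5515, -2.0268, -1.4528, 2.4499)

c_1 = (-1, -2, -4, 1, 1); ‖c_1‖ = 4.7958, so q_1 = (-0.2085, -0.4170, -0.8341, 0.2085, 0.2085).
q_1·c_2 = (-0.2085)·0 + (-0.4170)·(-3) + (-0.8341)·2 + 0.2085·(-3) + 0.2085·3 = -0.4170.
u_2 = c_2 + 0.4170·q_1 = (-0.0870, -3.1739, 1.6522, -2.9130, 3.0870).
‖u_2‖ = 5.5521, so q_2 = (-0.0157, -0.5717, 0.2976, -0.5247, 0.5560).
q_1·c_3 = (-0.2085)·4 + (-0.4170)·1 + (-0.8341)·(-1) + 0.2085·(-3) + 0.2085·4 = -0.2085; q_2·c_3 = (-0.0157)·4 + (-0.5717)·1 + 0.2976·(-1) + (-0.5247)·(-3) + 0.5560·4 = 2.8661.
u_3 = c_3 + 0.2085·q_1 − 2.8661·q_2 = (4.0014, 2.5515, -2.0268, -1.4528, 2.4499).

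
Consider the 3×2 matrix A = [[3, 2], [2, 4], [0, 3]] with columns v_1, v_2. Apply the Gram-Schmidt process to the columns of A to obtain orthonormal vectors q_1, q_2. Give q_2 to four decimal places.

v_1 = (3, 2, 0); ‖v_1‖ = 3.6056, so q_1 = (0.8321, 0.5547, 0.0000).
q_1·v_2 = 0.8321·2 + 0.5547·4 + 0.0000·3 = 3.8829.
u_2 = v_2 − 3.8829·q_1 = (-1.2308, 1.8462, 3.0000).
‖u_2‖ = 3.7314, so q_2 = (-0.3298, 0.4948, 0.8040).

q_2 = (-0.3298, 0.4948, 0.8040)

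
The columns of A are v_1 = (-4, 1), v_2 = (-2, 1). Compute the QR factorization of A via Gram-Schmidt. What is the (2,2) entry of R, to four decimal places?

r_{22} = 0.4851

v_1 = (-4, 1); ‖v_1‖ = 4.1231, so q_1 = (-0.9701, 0.2425).
q_1·v_2 = (-0.9701)·(-2) + 0.2425·1 = 2.1828.
u_2 = v_2 − 2.1828·q_1 = (0.1176, 0.4706).
r_{22} = ‖u_2‖ = 0.4851.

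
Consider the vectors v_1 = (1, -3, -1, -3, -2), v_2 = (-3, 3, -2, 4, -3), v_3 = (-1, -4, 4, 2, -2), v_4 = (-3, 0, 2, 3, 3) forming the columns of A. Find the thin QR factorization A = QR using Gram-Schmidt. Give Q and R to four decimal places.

q_1 = v_1/‖v_1‖ = (1, -3, -1, -3, -2)/4.8990 = (0.2041, -0.6124, -0.2041, -0.6124, -0.4082).
r_{12} = q_1·v_2 = -3.2660.
u_2 = v_2 + 3.2660·q_1 = (-2.3333, 1.0000, -2.6667, 2.0000, -4.3333).
‖u_2‖ = 6.0277, so q_2 = (-0.3871, 0.1659, -0.4424, 0.3318, -0.7189).
r_{13} = q_1·v_3 = 1.0206; r_{23} = q_2·v_3 = 0.0553.
u_3 = v_3 − 1.0206·q_1 − 0.0553·q_2 = (-1.1869, -3.3842, 4.2328, 2.6067, -1.5436).
‖u_3‖ = 6.3210, so q_3 = (-0.1878, -0.5354, 0.6696, 0.4124, -0.2442).
r_{14} = q_1·v_4 = -4.0825; r_{24} = q_2·v_4 = -0.8848; r_{34} = q_3·v_4 = 2.4071.
u_4 = v_4 + 4.0825·q_1 + 0.8848·q_2 − 2.4071·q_3 = (-2.0572, -1.0645, -0.8367, -0.1991, 1.2851).
‖u_4‖ = 2.7850, so q_4 = (-0.7387, -0.3822, -0.3004, -0.0715, 0.4614).

Q = [[0.2041, -0.3871, -0.1878, -0.7387], [-0.6124, 0.1659, -0.5354, -0.3822], [-0.2041, -0.4424, 0.6696, -0.3004], [-0.6124, 0.3318, 0.4124, -0.0715], [-0.4082, -0.7189, -0.2442, 0.4614]], R = [[4.8990, -3.2660, 1.0206, -4.0825], [0.0000, 6.0277, 0.0553, -0.8848], [0.0000, 0.0000, 6.3210, 2.4071], [0.0000, 0.0000, 0.0000, 2.7850]]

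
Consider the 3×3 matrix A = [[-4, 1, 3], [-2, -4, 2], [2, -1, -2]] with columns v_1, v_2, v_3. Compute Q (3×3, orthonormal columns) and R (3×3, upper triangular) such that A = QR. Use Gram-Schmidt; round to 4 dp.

e_1 = v_1/‖v_1‖ = (-4, -2, 2)/4.8990 = (-0.8165, -0.4082, 0.4082).
r_{12} = e_1·v_2 = 0.4082.
u_2 = v_2 − 0.4082·e_1 = (1.3333, -3.8333, -1.1667).
‖u_2‖ = 4.2230, so e_2 = (0.3157, -0.9077, -0.2763).
r_{13} = e_1·v_3 = -4.0825; r_{23} = e_2·v_3 = -0.3157.
u_3 = v_3 + 4.0825·e_1 + 0.3157·e_2 = (-0.2336, 0.0467, -0.4206).
‖u_3‖ = 0.4834, so e_3 = (-0.4834, 0.0967, -0.8701).

Q = [[-0.8165, 0.3157, -0.4834], [-0.4082, -0.9077, 0.0967], [0.4082, -0.2763, -0.8701]], R = [[4.8990, 0.4082, -4.0825], [0.0000, 4.2230, -0.3157], [0.0000, 0.0000, 0.4834]]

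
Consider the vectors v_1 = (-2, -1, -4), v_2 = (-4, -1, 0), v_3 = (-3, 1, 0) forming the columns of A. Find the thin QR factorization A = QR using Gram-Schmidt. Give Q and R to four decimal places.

v_1 = (-2, -1, -4); ‖v_1‖ = 4.5826, so e_1 = (-0.4364, -0.2182, -0.8729).
e_1·v_2 = (-0.4364)·(-4) + (-0.2182)·(-1) + (-0.8729)·0 = 1.9640.
u_2 = v_2 − 1.9640·e_1 = (-3.1429, -0.5714, 1.7143).
‖u_2‖ = 3.6253, so e_2 = (-0.8669, -0.1576, 0.4729).
e_1·v_3 = (-0.4364)·(-3) + (-0.2182)·1 + (-0.8729)·0 = 1.0911; e_2·v_3 = (-0.8669)·(-3) + (-0.1576)·1 + 0.4729·0 = 2.4431.
u_3 = v_3 − 1.0911·e_1 − 2.4431·e_2 = (-0.4058, 1.6232, -0.2029).
‖u_3‖ = 1.6854, so e_3 = (-0.2408, 0.9631, -0.1204).

Q = [[-0.4364, -0.8669, -0.2408], [-0.2182, -0.1576, 0.9631], [-0.8729, 0.4729, -0.1204]], R = [[4.5826, 1.9640, 1.0911], [0.0000, 3.6253, 2.4431], [0.0000, 0.0000, 1.6854]]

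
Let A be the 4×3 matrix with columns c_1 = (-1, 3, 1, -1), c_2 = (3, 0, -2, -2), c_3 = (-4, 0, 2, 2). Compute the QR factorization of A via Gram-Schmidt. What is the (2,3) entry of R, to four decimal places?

c_1 = (-1, 3, 1, -1); ‖c_1‖ = 3.4641, so q_1 = (-0.2887, 0.8660, 0.2887, -0.2887).
q_1·c_2 = (-0.2887)·3 + 0.8660·0 + 0.2887·(-2) + (-0.2887)·(-2) = -0.8660.
u_2 = c_2 + 0.8660·q_1 = (2.7500, 0.7500, -1.7500, -2.2500).
‖u_2‖ = 4.0311, so q_2 = (0.6822, 0.1861, -0.4341, -0.5582).
r_{23} = q_2·c_3 = -4.7133.

r_{23} = -4.7133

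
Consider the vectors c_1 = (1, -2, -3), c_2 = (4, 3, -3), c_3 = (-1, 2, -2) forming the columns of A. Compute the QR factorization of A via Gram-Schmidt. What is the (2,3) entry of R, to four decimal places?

c_1 = (1, -2, -3); ‖c_1‖ = 3.7417, so q_1 = (0.2673, -0.5345, -0.8018).
q_1·c_2 = 0.2673·4 + (-0.5345)·3 + (-0.8018)·(-3) = 1.8708.
u_2 = c_2 − 1.8708·q_1 = (3.5000, 4.0000, -1.5000).
‖u_2‖ = 5.5227, so q_2 = (0.6338, 0.7243, -0.2716).
r_{23} = q_2·c_3 = 1.3580.

r_{23} = 1.3580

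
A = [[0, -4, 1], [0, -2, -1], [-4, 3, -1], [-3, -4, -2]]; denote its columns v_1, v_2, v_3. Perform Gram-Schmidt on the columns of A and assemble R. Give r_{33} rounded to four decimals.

v_1 = (0, 0, -4, -3); ‖v_1‖ = 5.0000, so e_1 = (0.0000, 0.0000, -0.8000, -0.6000).
e_1·v_2 = 0.0000·(-4) + 0.0000·(-2) + (-0.8000)·3 + (-0.6000)·(-4) = 0.0000.
u_2 = v_2 + 0.0000·e_1 = (-4.0000, -2.0000, 3.0000, -4.0000).
‖u_2‖ = 6.7082, so e_2 = (-0.5963, -0.2981, 0.4472, -0.5963).
e_1·v_3 = 0.0000·1 + 0.0000·(-1) + (-0.8000)·(-1) + (-0.6000)·(-2) = 2.0000; e_2·v_3 = (-0.5963)·1 + (-0.2981)·(-1) + 0.4472·(-1) + (-0.5963)·(-2) = 0.4472.
u_3 = v_3 − 2.0000·e_1 − 0.4472·e_2 = (1.2667, -0.8667, 0.4000, -0.5333).
r_{33} = ‖u_3‖ = 1.6733.

r_{33} = 1.6733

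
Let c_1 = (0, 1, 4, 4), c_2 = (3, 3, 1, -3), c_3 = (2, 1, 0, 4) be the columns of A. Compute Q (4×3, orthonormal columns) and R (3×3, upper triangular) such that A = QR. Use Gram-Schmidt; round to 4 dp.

Q = [[0.0000, 0.5748, 0.5851], [0.1741, 0.6038, 0.1526], [0.6963, 0.3077, -0.5819], [0.6963, -0.4587, 0.5438]], R = [[5.7446, -0.8704, 2.9593], [0.0000, 5.2194, -0.0813], [0.0000, 0.0000, 3.4980]]

q_1 = c_1/‖c_1‖ = (0, 1, 4, 4)/5.7446 = (0.0000, 0.1741, 0.6963, 0.6963).
r_{12} = q_1·c_2 = -0.8704.
u_2 = c_2 + 0.8704·q_1 = (3.0000, 3.1515, 1.6061, -2.3939).
‖u_2‖ = 5.2194, so q_2 = (0.5748, 0.6038, 0.3077, -0.4587).
r_{13} = q_1·c_3 = 2.9593; r_{23} = q_2·c_3 = -0.0813.
u_3 = c_3 − 2.9593·q_1 + 0.0813·q_2 = (2.0467, 0.5339, -2.0356, 1.9021).
‖u_3‖ = 3.4980, so q_3 = (0.5851, 0.1526, -0.5819, 0.5438).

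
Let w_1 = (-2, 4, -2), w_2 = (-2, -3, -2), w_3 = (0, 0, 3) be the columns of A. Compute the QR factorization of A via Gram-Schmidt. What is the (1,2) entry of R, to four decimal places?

q_1 = w_1/‖w_1‖ = (-2, 4, -2)/4.8990 = (-0.4082, 0.8165, -0.4082).
r_{12} = q_1·w_2 = -0.8165.

r_{12} = -0.8165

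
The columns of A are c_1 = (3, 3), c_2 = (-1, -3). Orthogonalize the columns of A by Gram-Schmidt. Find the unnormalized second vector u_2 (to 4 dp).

u_2 = (1.0000, -1.0000)

q_1 = c_1/‖c_1‖ = (3, 3)/4.2426 = (0.7071, 0.7071).
r_{12} = q_1·c_2 = -2.8284.
u_2 = c_2 + 2.8284·q_1 = (1.0000, -1.0000).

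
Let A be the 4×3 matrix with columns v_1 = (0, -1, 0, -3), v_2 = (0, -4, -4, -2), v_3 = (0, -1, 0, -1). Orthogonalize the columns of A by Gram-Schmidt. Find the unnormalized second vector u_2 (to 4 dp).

u_2 = (0.0000, -3.0000, -4.0000, 1.0000)

q_1 = v_1/‖v_1‖ = (0, -1, 0, -3)/3.1623 = (0.0000, -0.3162, 0.0000, -0.9487).
r_{12} = q_1·v_2 = 3.1623.
u_2 = v_2 − 3.1623·q_1 = (0.0000, -3.0000, -4.0000, 1.0000).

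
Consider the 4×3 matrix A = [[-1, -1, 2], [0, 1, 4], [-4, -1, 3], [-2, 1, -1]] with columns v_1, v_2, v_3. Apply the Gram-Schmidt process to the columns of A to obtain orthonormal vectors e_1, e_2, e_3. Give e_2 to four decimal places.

e_2 = (-0.4536, 0.5292, -0.2268, 0.6803)

v_1 = (-1, 0, -4, -2); ‖v_1‖ = 4.5826, so e_1 = (-0.2182, 0.0000, -0.8729, -0.4364).
e_1·v_2 = (-0.2182)·(-1) + 0.0000·1 + (-0.8729)·(-1) + (-0.4364)·1 = 0.6547.
u_2 = v_2 − 0.6547·e_1 = (-0.8571, 1.0000, -0.4286, 1.2857).
‖u_2‖ = 1.8898, so e_2 = (-0.4536, 0.5292, -0.2268, 0.6803).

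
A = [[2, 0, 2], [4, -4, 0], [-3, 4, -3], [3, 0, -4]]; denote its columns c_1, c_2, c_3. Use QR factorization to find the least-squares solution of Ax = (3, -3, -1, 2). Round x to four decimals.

e_1 = c_1/‖c_1‖ = (2, 4, -3, 3)/6.1644 = (0.3244, 0.6489, -0.4867, 0.4867).
r_{12} = e_1·c_2 = -4.5422.
u_2 = c_2 + 4.5422·e_1 = (1.4737, -1.0526, 1.7895, 2.2105).
‖u_2‖ = 3.3717, so e_2 = (0.4371, -0.3122, 0.5307, 0.6556).
r_{13} = e_1·c_3 = 0.1622; r_{23} = e_2·c_3 = -3.3405.
u_3 = c_3 − 0.1622·e_1 + 3.3405·e_2 = (3.4074, -1.1481, -1.1481, -1.8889).
‖u_3‖ = 4.2208, so e_3 = (0.8073, -0.2720, -0.2720, -0.4475).
Qᵀb = (0.4867, 3.0283, 2.6149).
Back-substitute: x_3 = 2.6149/4.2208 = 0.6195.
x_2 = (3.0283 + 3.3405·0.6195)/3.3717 = 1.5120.
x_1 = (0.4867 + 4.5422·1.5120 − 0.1622·0.6195)/6.1644 = 1.1767.

x = (1.1767, 1.5120, 0.6195)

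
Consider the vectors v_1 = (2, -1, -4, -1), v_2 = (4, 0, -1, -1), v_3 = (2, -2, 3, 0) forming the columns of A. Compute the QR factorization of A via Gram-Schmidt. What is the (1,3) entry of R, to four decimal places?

r_{13} = -1.2792

e_1 = v_1/‖v_1‖ = (2, -1, -4, -1)/4.6904 = (0.4264, -0.2132, -0.8528, -0.2132).
r_{13} = e_1·v_3 = -1.2792.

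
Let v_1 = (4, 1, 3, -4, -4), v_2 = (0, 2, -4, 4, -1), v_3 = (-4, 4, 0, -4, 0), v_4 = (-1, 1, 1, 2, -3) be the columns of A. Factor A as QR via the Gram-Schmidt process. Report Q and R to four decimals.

e_1 = v_1/‖v_1‖ = (4, 1, 3, -4, -4)/7.6158 = (0.5252, 0.1313, 0.3939, -0.5252, -0.5252).
r_{12} = e_1·v_2 = -2.8887.
u_2 = v_2 + 2.8887·e_1 = (1.5172, 2.3793, -2.8621, 2.4828, -2.5172).
‖u_2‖ = 5.3531, so e_2 = (0.2834, 0.4445, -0.5347, 0.4638, -0.4702).
r_{13} = e_1·v_3 = 0.5252; r_{23} = e_2·v_3 = -1.2110.
u_3 = v_3 − 0.5252·e_1 + 1.2110·e_2 = (-3.9326, 4.4693, -0.8544, -3.1625, -0.2936).
‖u_3‖ = 6.8013, so e_3 = (-0.5782, 0.6571, -0.1256, -0.4650, -0.0432).
r_{14} = e_1·v_4 = 0.5252; r_{24} = e_2·v_4 = 1.9647; r_{34} = e_3·v_4 = 0.3093.
u_4 = v_4 − 0.5252·e_1 − 1.9647·e_2 − 0.3093·e_3 = (-1.6539, -0.1455, 1.8824, 1.5084, -1.7869).
‖u_4‖ = 3.4305, so e_4 = (-0.4821, -0.0424, 0.5487, 0.4397, -0.5209).

Q = [[0.5252, 0.2834, -0.5782, -0.4821], [0.1313, 0.4445, 0.6571, -0.0424], [0.3939, -0.5347, -0.1256, 0.5487], [-0.5252, 0.4638, -0.4650, 0.4397], [-0.5252, -0.4702, -0.0432, -0.5209]], R = [[7.6158, -2.8887, 0.5252, 0.5252], [0.0000, 5.3531, -1.2110, 1.9647], [0.0000, 0.0000, 6.8013, 0.3093], [0.0000, 0.0000, 0.0000, 3.4305]]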